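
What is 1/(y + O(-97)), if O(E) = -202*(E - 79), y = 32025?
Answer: 1/67577 ≈ 1.4798e-5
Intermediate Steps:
O(E) = 15958 - 202*E (O(E) = -202*(-79 + E) = 15958 - 202*E)
1/(y + O(-97)) = 1/(32025 + (15958 - 202*(-97))) = 1/(32025 + (15958 + 19594)) = 1/(32025 + 35552) = 1/67577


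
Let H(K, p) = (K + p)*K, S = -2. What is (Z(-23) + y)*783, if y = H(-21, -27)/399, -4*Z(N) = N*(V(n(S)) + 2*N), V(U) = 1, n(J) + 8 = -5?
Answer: -15247359/76 ≈ -2.0062e+5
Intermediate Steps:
n(J) = -13 (n(J) = -8 - 5 = -13)
H(K, p) = K*(K + p)
Z(N) = -N*(1 + 2*N)/4
y = 48/19 (y = -21*(-21 - 27)/399 = -21*(-48)*(1/399) = 1008*(1/399) = 48/19 ≈ 2.5263)
(Z(-23) + y)*783 = (-1/4*(-23)*(1 + 2*(-23)) + 48/19)*783 = (-1/4*(-23)*(1 - 46) + 48/19)*783 = (-1/4*(-23)*(-45) + 48/19)*783 = (-1035/4 + 48/19)*783 = -19473/76*783 = -15247359/76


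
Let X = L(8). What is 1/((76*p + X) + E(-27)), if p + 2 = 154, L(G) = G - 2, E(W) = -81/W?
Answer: 1/11561 ≈ 8.6498e-5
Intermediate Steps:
L(G) = -2 + G
p = 152 (p = -2 + 154 = 152)
X = 6 (X = -2 + 8 = 6)
1/((76*p + X) + E(-27)) = 1/((76*152 + 6) - 81/(-27)) = 1/((11552 + 6) - 81*(-1/27)) = 1/(11558 + 3) = 1/11561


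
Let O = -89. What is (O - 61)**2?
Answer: 22500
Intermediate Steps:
(O - 61)**2 = (-89 - 61)**2 = (-150)**2 = 22500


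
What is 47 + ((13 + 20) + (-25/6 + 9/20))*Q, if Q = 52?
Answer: 23546/15 ≈ 1569.7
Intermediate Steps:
47 + ((13 + 20) + (-25/6 + 9/20))*Q = 47 + ((13 + 20) + (-25/6 + 9/20))*52 = 47 + (33 + (-25*⅙ + 9*(1/20)))*52 = 47 + (33 + (-25/6 + 9/20))*52 = 47 + (33 - 223/60)*52 = 47 + (1757/60)*52 = 47 + 22841/15 = 23546/15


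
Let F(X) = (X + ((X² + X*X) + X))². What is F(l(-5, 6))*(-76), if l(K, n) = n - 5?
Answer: -1216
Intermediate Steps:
l(K, n) = -5 + n
F(X) = (2*X + 2*X²)² (F(X) = (X + ((X² + X²) + X))² = (X + (2*X² + X))² = (X + (X + 2*X²))² = (2*X + 2*X²)²)
F(l(-5, 6))*(-76) = (4*(-5 + 6)²*(1 + (-5 + 6))²)*(-76) = (4*1²*(1 + 1)²)*(-76) = (4*1*2²)*(-76) = (4*1*4)*(-76) = 16*(-76) = -1216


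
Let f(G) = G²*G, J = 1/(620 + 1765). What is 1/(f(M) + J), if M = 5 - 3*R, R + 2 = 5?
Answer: -2385/152639 ≈ -0.015625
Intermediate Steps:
R = 3 (R = -2 + 5 = 3)
M = -4 (M = 5 - 3*3 = 5 - 9 = -4)
J = 1/2385 ≈ 0.00041929
f(G) = G³
1/(f(M) + J) = 1/((-4)³ + 1/2385) = 1/(-64 + 1/2385) = 1/(-152639/2385) = -2385/152639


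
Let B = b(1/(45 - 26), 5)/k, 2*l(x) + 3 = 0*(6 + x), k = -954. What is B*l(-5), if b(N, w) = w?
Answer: 5/636 ≈ 0.0078616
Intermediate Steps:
l(x) = -3/2 (l(x) = -3/2 + (0*(6 + x))/2 = -3/2 + (½)*0 = -3/2 + 0 = -3/2)
B = -5/954 (B = 5/(-954) = 5*(-1/954) = -5/954 ≈ -0.0052411)
B*l(-5) = -5/954*(-3/2) = 5/636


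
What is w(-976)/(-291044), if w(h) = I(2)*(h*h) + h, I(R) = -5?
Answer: 1190964/72761 ≈ 16.368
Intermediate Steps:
w(h) = h - 5*h**2 (w(h) = -5*h*h + h = -5*h**2 + h = h - 5*h**2)
w(-976)/(-291044) = -976*(1 - 5*(-976))/(-291044) = -976*(1 + 4880)*(-1/291044) = -976*4881*(-1/291044) = -4763856*(-1/291044) = 1190964/72761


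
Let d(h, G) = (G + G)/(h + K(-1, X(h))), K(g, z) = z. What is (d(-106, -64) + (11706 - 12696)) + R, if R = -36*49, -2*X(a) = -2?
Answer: -289042/105 ≈ -2752.8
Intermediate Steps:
X(a) = 1 (X(a) = -½*(-2) = 1)
R = -1764
d(h, G) = 2*G/(1 + h) (d(h, G) = (G + G)/(h + 1) = (2*G)/(1 + h) = 2*G/(1 + h))
(d(-106, -64) + (11706 - 12696)) + R = (2*(-64)/(1 - 106) + (11706 - 12696)) - 1764 = (2*(-64)/(-105) - 990) - 1764 = (2*(-64)*(-1/105) - 990) - 1764 = (128/105 - 990) - 1764 = -103822/105 - 1764 = -289042/105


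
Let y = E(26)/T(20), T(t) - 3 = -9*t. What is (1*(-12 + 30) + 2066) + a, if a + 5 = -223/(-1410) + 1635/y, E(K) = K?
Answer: -82956253/9165 ≈ -9051.4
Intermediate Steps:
T(t) = 3 - 9*t
y = -26/177 (y = 26/(3 - 9*20) = 26/(3 - 180) = 26/(-177) = 26*(-1/177) = -26/177 ≈ -0.14689)
a = -102056113/9165 (a = -5 + (-223/(-1410) + 1635/(-26/177)) = -5 + (-223*(-1/1410) + 1635*(-177/26)) = -5 + (223/1410 - 289395/26) = -5 - 102010288/9165 = -102056113/9165 ≈ -11135.)
(1*(-12 + 30) + 2066) + a = (1*(-12 + 30) + 2066) - 102056113/9165 = (1*18 + 2066) - 102056113/9165 = (18 + 2066) - 102056113/9165 = 2084 - 102056113/9165 = -82956253/9165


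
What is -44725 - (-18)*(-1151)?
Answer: -65443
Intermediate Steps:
-44725 - (-18)*(-1151) = -44725 - 1*20718 = -44725 - 20718 = -65443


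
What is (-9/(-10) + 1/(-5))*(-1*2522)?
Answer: -8827/5 ≈ -1765.4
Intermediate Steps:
(-9/(-10) + 1/(-5))*(-1*2522) = (-9*(-⅒) + 1*(-⅕))*(-2522) = (9/10 - ⅕)*(-2522) = (7/10)*(-2522) = -8827/5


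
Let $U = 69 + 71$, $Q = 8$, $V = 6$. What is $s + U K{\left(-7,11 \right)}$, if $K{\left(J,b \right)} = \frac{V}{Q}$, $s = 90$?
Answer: $195$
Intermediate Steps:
$U = 140$
$K{\left(J,b \right)} = \frac{3}{4}$ ($K{\left(J,b \right)} = \frac{6}{8} = 6 \cdot \frac{1}{8} = \frac{3}{4}$)
$s + U K{\left(-7,11 \right)} = 90 + 140 \cdot \frac{3}{4} = 90 + 105 = 195$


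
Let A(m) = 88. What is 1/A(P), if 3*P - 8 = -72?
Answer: 1/88 ≈ 0.011364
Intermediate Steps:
P = -64/3 (P = 8/3 + (⅓)*(-72) = 8/3 - 24 = -64/3 ≈ -21.333)
1/A(P) = 1/88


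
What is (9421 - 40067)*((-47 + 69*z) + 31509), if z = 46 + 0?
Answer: -1061454856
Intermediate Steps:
z = 46
(9421 - 40067)*((-47 + 69*z) + 31509) = (9421 - 40067)*((-47 + 69*46) + 31509) = -30646*((-47 + 3174) + 31509) = -30646*(3127 + 31509) = -30646*34636 = -1061454856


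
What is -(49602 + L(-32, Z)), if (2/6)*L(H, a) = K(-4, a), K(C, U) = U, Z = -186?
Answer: -49044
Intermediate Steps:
L(H, a) = 3*a
-(49602 + L(-32, Z)) = -(49602 + 3*(-186)) = -(49602 - 558) = -1*49044 = -49044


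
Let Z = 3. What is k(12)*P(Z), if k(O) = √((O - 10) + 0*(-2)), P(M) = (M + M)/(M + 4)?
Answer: 6*√2/7 ≈ 1.2122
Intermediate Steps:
P(M) = 2*M/(4 + M) (P(M) = (2*M)/(4 + M) = 2*M/(4 + M))
k(O) = √(-10 + O) (k(O) = √((-10 + O) + 0) = √(-10 + O))
k(12)*P(Z) = √(-10 + 12)*(2*3/(4 + 3)) = √2*(2*3/7) = √2*(2*3*(⅐)) = √2*(6/7) = 6*√2/7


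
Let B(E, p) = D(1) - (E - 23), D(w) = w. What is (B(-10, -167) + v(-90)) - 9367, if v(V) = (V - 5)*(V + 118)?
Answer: -11993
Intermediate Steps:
B(E, p) = 24 - E (B(E, p) = 1 - (E - 23) = 1 - (-23 + E) = 1 + (23 - E) = 24 - E)
v(V) = (-5 + V)*(118 + V)
(B(-10, -167) + v(-90)) - 9367 = ((24 - 1*(-10)) + (-590 + (-90)² + 113*(-90))) - 9367 = ((24 + 10) + (-590 + 8100 - 10170)) - 9367 = (34 - 2660) - 9367 = -2626 - 9367 = -11993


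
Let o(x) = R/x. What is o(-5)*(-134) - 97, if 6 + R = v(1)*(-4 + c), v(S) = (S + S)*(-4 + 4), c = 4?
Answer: -1289/5 ≈ -257.80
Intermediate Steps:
v(S) = 0 (v(S) = (2*S)*0 = 0)
R = -6 (R = -6 + 0*(-4 + 4) = -6 + 0*0 = -6 + 0 = -6)
o(x) = -6/x
o(-5)*(-134) - 97 = -6/(-5)*(-134) - 97 = -6*(-1/5)*(-134) - 97 = (6/5)*(-134) - 97 = -804/5 - 97 = -1289/5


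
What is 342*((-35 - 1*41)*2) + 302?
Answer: -51682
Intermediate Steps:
342*((-35 - 1*41)*2) + 302 = 342*((-35 - 41)*2) + 302 = 342*(-76*2) + 302 = 342*(-152) + 302 = -51984 + 302 = -51682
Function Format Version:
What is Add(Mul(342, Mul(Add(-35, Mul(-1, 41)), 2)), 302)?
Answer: -51682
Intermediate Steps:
Add(Mul(342, Mul(Add(-35, Mul(-1, 41)), 2)), 302) = Add(Mul(342, Mul(Add(-35, -41), 2)), 302) = Add(Mul(342, Mul(-76, 2)), 302) = Add(Mul(342, -152), 302) = Add(-51984, 302) = -51682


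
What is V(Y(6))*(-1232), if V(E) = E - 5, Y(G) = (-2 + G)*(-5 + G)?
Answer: 1232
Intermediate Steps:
Y(G) = (-5 + G)*(-2 + G)
V(E) = -5 + E
V(Y(6))*(-1232) = (-5 + (10 + 6² - 7*6))*(-1232) = (-5 + (10 + 36 - 42))*(-1232) = (-5 + 4)*(-1232) = -1*(-1232) = 1232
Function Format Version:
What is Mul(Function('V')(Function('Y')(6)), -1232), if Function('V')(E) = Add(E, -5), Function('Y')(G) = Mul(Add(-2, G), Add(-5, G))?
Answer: 1232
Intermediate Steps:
Function('Y')(G) = Mul(Add(-5, G), Add(-2, G))
Function('V')(E) = Add(-5, E)
Mul(Function('V')(Function('Y')(6)), -1232) = Mul(Add(-5, Add(10, Pow(6, 2), Mul(-7, 6))), -1232) = Mul(Add(-5, Add(10, 36, -42)), -1232) = Mul(Add(-5, 4), -1232) = Mul(-1, -1232) = 1232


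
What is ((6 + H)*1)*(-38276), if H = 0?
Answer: -229656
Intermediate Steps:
((6 + H)*1)*(-38276) = ((6 + 0)*1)*(-38276) = (6*1)*(-38276) = 6*(-38276) = -229656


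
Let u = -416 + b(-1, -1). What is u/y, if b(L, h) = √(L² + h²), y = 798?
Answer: -208/399 + √2/798 ≈ -0.51953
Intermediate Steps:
u = -416 + √2 (u = -416 + √((-1)² + (-1)²) = -416 + √(1 + 1) = -416 + √2 ≈ -414.59)
u/y = (-416 + √2)/798 = (-416 + √2)*(1/798) = -208/399 + √2/798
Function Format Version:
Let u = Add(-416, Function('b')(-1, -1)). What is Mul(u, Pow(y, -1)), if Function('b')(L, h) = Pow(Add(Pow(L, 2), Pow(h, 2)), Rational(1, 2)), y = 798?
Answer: Add(Rational(-208, 399), Mul(Rational(1, 798), Pow(2, Rational(1, 2)))) ≈ -0.51953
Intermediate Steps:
u = Add(-416, Pow(2, Rational(1, 2))) (u = Add(-416, Pow(Add(Pow(-1, 2), Pow(-1, 2)), Rational(1, 2))) = Add(-416, Pow(Add(1, 1), Rational(1, 2))) = Add(-416, Pow(2, Rational(1, 2))) ≈ -414.59)
Mul(u, Pow(y, -1)) = Mul(Add(-416, Pow(2, Rational(1, 2))), Pow(798, -1)) = Mul(Add(-416, Pow(2, Rational(1, 2))), Rational(1, 798)) = Add(Rational(-208, 399), Mul(Rational(1, 798), Pow(2, Rational(1, 2))))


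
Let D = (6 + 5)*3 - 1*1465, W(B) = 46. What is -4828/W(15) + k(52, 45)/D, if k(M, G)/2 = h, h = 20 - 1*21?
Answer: -1728401/16468 ≈ -104.96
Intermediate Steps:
D = -1432 (D = 11*3 - 1465 = 33 - 1465 = -1432)
h = -1 (h = 20 - 21 = -1)
k(M, G) = -2 (k(M, G) = 2*(-1) = -2)
-4828/W(15) + k(52, 45)/D = -4828/46 - 2/(-1432) = -4828*1/46 - 2*(-1/1432) = -2414/23 + 1/716 = -1728401/16468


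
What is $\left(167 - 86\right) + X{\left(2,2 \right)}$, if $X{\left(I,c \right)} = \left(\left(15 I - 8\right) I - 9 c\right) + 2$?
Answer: $109$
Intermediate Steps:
$X{\left(I,c \right)} = 2 - 9 c + I \left(-8 + 15 I\right)$ ($X{\left(I,c \right)} = \left(\left(-8 + 15 I\right) I - 9 c\right) + 2 = \left(I \left(-8 + 15 I\right) - 9 c\right) + 2 = \left(- 9 c + I \left(-8 + 15 I\right)\right) + 2 = 2 - 9 c + I \left(-8 + 15 I\right)$)
$\left(167 - 86\right) + X{\left(2,2 \right)} = \left(167 - 86\right) + \left(2 - 18 - 16 + 15 \cdot 2^{2}\right) = \left(167 - 86\right) + \left(2 - 18 - 16 + 15 \cdot 4\right) = 81 + \left(2 - 18 - 16 + 60\right) = 81 + 28 = 109$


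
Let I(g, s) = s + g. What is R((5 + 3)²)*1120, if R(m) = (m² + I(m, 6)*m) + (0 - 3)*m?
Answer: 9390080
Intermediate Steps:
I(g, s) = g + s
R(m) = m² - 3*m + m*(6 + m) (R(m) = (m² + (m + 6)*m) + (0 - 3)*m = (m² + (6 + m)*m) - 3*m = (m² + m*(6 + m)) - 3*m = m² - 3*m + m*(6 + m))
R((5 + 3)²)*1120 = ((5 + 3)²*(3 + 2*(5 + 3)²))*1120 = (8²*(3 + 2*8²))*1120 = (64*(3 + 2*64))*1120 = (64*(3 + 128))*1120 = (64*131)*1120 = 8384*1120 = 9390080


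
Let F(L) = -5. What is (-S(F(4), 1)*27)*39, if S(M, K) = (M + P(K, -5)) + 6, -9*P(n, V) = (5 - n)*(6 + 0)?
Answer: 1755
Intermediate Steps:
P(n, V) = -10/3 + 2*n/3 (P(n, V) = -(5 - n)*(6 + 0)/9 = -(5 - n)*6/9 = -(30 - 6*n)/9 = -10/3 + 2*n/3)
S(M, K) = 8/3 + M + 2*K/3 (S(M, K) = (M + (-10/3 + 2*K/3)) + 6 = (-10/3 + M + 2*K/3) + 6 = 8/3 + M + 2*K/3)
(-S(F(4), 1)*27)*39 = (-(8/3 - 5 + (2/3)*1)*27)*39 = (-(8/3 - 5 + 2/3)*27)*39 = (-1*(-5/3)*27)*39 = ((5/3)*27)*39 = 45*39 = 1755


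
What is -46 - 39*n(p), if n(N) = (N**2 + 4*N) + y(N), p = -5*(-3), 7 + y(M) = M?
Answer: -11473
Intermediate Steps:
y(M) = -7 + M
p = 15
n(N) = -7 + N**2 + 5*N (n(N) = (N**2 + 4*N) + (-7 + N) = -7 + N**2 + 5*N)
-46 - 39*n(p) = -46 - 39*(-7 + 15**2 + 5*15) = -46 - 39*(-7 + 225 + 75) = -46 - 39*293 = -46 - 11427 = -11473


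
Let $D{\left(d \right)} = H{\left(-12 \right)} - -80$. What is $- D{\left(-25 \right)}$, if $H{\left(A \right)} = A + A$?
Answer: $-56$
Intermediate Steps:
$H{\left(A \right)} = 2 A$
$D{\left(d \right)} = 56$ ($D{\left(d \right)} = 2 \left(-12\right) - -80 = -24 + 80 = 56$)
$- D{\left(-25 \right)} = \left(-1\right) 56 = -56$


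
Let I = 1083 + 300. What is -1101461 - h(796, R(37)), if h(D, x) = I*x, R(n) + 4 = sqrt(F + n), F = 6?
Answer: -1095929 - 1383*sqrt(43) ≈ -1.1050e+6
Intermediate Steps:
I = 1383
R(n) = -4 + sqrt(6 + n)
h(D, x) = 1383*x
-1101461 - h(796, R(37)) = -1101461 - 1383*(-4 + sqrt(6 + 37)) = -1101461 - 1383*(-4 + sqrt(43)) = -1101461 - (-5532 + 1383*sqrt(43)) = -1101461 + (5532 - 1383*sqrt(43)) = -1095929 - 1383*sqrt(43)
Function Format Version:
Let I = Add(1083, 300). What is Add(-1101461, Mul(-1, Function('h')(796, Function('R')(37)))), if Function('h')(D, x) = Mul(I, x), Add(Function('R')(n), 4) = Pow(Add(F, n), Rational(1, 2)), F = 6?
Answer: Add(-1095929, Mul(-1383, Pow(43, Rational(1, 2)))) ≈ -1.1050e+6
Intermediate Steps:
I = 1383
Function('R')(n) = Add(-4, Pow(Add(6, n), Rational(1, 2)))
Function('h')(D, x) = Mul(1383, x)
Add(-1101461, Mul(-1, Function('h')(796, Function('R')(37)))) = Add(-1101461, Mul(-1, Mul(1383, Add(-4, Pow(Add(6, 37), Rational(1, 2)))))) = Add(-1101461, Mul(-1, Mul(1383, Add(-4, Pow(43, Rational(1, 2)))))) = Add(-1101461, Mul(-1, Add(-5532, Mul(1383, Pow(43, Rational(1, 2)))))) = Add(-1101461, Add(5532, Mul(-1383, Pow(43, Rational(1, 2))))) = Add(-1095929, Mul(-1383, Pow(43, Rational(1, 2))))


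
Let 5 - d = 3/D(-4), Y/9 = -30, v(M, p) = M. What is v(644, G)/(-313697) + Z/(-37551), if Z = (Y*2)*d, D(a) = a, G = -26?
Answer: 13765889/170719363 ≈ 0.080635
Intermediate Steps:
Y = -270 (Y = 9*(-30) = -270)
d = 23/4 (d = 5 - 3/(-4) = 5 - 3*(-1)/4 = 5 - 1*(-3/4) = 5 + 3/4 = 23/4 ≈ 5.7500)
Z = -3105 (Z = -270*2*(23/4) = -540*23/4 = -3105)
v(644, G)/(-313697) + Z/(-37551) = 644/(-313697) - 3105/(-37551) = 644*(-1/313697) - 3105*(-1/37551) = -28/13639 + 1035/12517 = 13765889/170719363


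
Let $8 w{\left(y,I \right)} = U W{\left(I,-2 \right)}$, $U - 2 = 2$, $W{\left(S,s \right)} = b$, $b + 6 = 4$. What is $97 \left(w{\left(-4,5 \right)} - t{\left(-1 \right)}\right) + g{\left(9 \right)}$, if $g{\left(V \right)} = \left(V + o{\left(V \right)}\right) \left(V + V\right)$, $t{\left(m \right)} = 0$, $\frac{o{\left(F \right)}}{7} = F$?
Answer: $1199$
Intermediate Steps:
$b = -2$ ($b = -6 + 4 = -2$)
$o{\left(F \right)} = 7 F$
$W{\left(S,s \right)} = -2$
$U = 4$ ($U = 2 + 2 = 4$)
$g{\left(V \right)} = 16 V^{2}$ ($g{\left(V \right)} = \left(V + 7 V\right) \left(V + V\right) = 8 V 2 V = 16 V^{2}$)
$w{\left(y,I \right)} = -1$ ($w{\left(y,I \right)} = \frac{4 \left(-2\right)}{8} = \frac{1}{8} \left(-8\right) = -1$)
$97 \left(w{\left(-4,5 \right)} - t{\left(-1 \right)}\right) + g{\left(9 \right)} = 97 \left(-1 - 0\right) + 16 \cdot 9^{2} = 97 \left(-1 + 0\right) + 16 \cdot 81 = 97 \left(-1\right) + 1296 = -97 + 1296 = 1199$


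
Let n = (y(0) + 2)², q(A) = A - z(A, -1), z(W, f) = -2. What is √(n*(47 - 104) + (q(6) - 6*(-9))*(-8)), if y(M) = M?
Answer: 2*I*√181 ≈ 26.907*I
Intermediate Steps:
q(A) = 2 + A (q(A) = A - 1*(-2) = A + 2 = 2 + A)
n = 4 (n = (0 + 2)² = 2² = 4)
√(n*(47 - 104) + (q(6) - 6*(-9))*(-8)) = √(4*(47 - 104) + ((2 + 6) - 6*(-9))*(-8)) = √(4*(-57) + (8 + 54)*(-8)) = √(-228 + 62*(-8)) = √(-228 - 496) = √(-724) = 2*I*√181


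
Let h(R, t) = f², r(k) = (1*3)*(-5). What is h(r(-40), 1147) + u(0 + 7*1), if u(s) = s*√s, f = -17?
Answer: 289 + 7*√7 ≈ 307.52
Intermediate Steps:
u(s) = s^(3/2)
r(k) = -15 (r(k) = 3*(-5) = -15)
h(R, t) = 289 (h(R, t) = (-17)² = 289)
h(r(-40), 1147) + u(0 + 7*1) = 289 + (0 + 7*1)^(3/2) = 289 + (0 + 7)^(3/2) = 289 + 7^(3/2) = 289 + 7*√7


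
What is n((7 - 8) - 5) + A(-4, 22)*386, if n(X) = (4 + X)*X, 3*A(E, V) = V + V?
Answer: 17020/3 ≈ 5673.3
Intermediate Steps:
A(E, V) = 2*V/3 (A(E, V) = (V + V)/3 = (2*V)/3 = 2*V/3)
n(X) = X*(4 + X)
n((7 - 8) - 5) + A(-4, 22)*386 = ((7 - 8) - 5)*(4 + ((7 - 8) - 5)) + ((2/3)*22)*386 = (-1 - 5)*(4 + (-1 - 5)) + (44/3)*386 = -6*(4 - 6) + 16984/3 = -6*(-2) + 16984/3 = 12 + 16984/3 = 17020/3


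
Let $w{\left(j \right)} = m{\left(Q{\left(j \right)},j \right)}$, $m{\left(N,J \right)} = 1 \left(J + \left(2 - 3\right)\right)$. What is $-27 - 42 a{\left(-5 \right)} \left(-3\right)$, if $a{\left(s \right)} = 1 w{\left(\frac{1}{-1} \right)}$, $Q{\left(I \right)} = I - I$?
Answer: $-279$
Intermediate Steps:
$Q{\left(I \right)} = 0$
$m{\left(N,J \right)} = -1 + J$ ($m{\left(N,J \right)} = 1 \left(J + \left(2 - 3\right)\right) = 1 \left(J - 1\right) = 1 \left(-1 + J\right) = -1 + J$)
$w{\left(j \right)} = -1 + j$
$a{\left(s \right)} = -2$ ($a{\left(s \right)} = 1 \left(-1 + \frac{1}{-1}\right) = 1 \left(-1 - 1\right) = 1 \left(-2\right) = -2$)
$-27 - 42 a{\left(-5 \right)} \left(-3\right) = -27 - 42 \left(\left(-2\right) \left(-3\right)\right) = -27 - 252 = -279$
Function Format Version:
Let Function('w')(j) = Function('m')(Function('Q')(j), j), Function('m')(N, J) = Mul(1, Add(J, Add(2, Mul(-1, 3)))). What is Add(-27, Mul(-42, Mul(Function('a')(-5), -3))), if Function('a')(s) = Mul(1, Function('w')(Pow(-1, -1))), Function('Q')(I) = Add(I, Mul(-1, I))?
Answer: -279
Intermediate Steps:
Function('Q')(I) = 0
Function('m')(N, J) = Add(-1, J) (Function('m')(N, J) = Mul(1, Add(J, Add(2, -3))) = Mul(1, Add(J, -1)) = Mul(1, Add(-1, J)) = Add(-1, J))
Function('w')(j) = Add(-1, j)
Function('a')(s) = -2 (Function('a')(s) = Mul(1, Add(-1, Pow(-1, -1))) = Mul(1, Add(-1, -1)) = Mul(1, -2) = -2)
Add(-27, Mul(-42, Mul(Function('a')(-5), -3))) = Add(-27, Mul(-42, Mul(-2, -3))) = Add(-27, Mul(-42, 6)) = Add(-27, -252) = -279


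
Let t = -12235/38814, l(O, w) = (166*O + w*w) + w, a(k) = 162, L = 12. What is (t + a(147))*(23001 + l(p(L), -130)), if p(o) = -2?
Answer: 247504689887/38814 ≈ 6.3767e+6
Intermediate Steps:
l(O, w) = w + w² + 166*O (l(O, w) = (166*O + w²) + w = (w² + 166*O) + w = w + w² + 166*O)
t = -12235/38814 (t = -12235*1/38814 = -12235/38814 ≈ -0.31522)
(t + a(147))*(23001 + l(p(L), -130)) = (-12235/38814 + 162)*(23001 + (-130 + (-130)² + 166*(-2))) = 6275633*(23001 + (-130 + 16900 - 332))/38814 = 6275633*(23001 + 16438)/38814 = (6275633/38814)*39439 = 247504689887/38814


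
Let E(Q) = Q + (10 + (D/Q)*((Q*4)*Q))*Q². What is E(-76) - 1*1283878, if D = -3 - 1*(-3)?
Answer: -1226194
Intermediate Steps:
D = 0 (D = -3 + 3 = 0)
E(Q) = Q + 10*Q² (E(Q) = Q + (10 + (0/Q)*((Q*4)*Q))*Q² = Q + (10 + 0*((4*Q)*Q))*Q² = Q + (10 + 0*(4*Q²))*Q² = Q + (10 + 0)*Q² = Q + 10*Q²)
E(-76) - 1*1283878 = -76*(1 + 10*(-76)) - 1*1283878 = -76*(1 - 760) - 1283878 = -76*(-759) - 1283878 = 57684 - 1283878 = -1226194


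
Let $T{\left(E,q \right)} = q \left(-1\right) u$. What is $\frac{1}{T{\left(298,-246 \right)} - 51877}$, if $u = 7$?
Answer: $- \frac{1}{50155} \approx -1.9938 \cdot 10^{-5}$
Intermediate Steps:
$T{\left(E,q \right)} = - 7 q$ ($T{\left(E,q \right)} = q \left(-1\right) 7 = - q 7 = - 7 q$)
$\frac{1}{T{\left(298,-246 \right)} - 51877} = \frac{1}{\left(-7\right) \left(-246\right) - 51877} = \frac{1}{1722 - 51877} = \frac{1}{-50155} = - \frac{1}{50155}$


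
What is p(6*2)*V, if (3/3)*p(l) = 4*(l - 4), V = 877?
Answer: 28064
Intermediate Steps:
p(l) = -16 + 4*l (p(l) = 4*(l - 4) = 4*(-4 + l) = -16 + 4*l)
p(6*2)*V = (-16 + 4*(6*2))*877 = (-16 + 4*12)*877 = (-16 + 48)*877 = 32*877 = 28064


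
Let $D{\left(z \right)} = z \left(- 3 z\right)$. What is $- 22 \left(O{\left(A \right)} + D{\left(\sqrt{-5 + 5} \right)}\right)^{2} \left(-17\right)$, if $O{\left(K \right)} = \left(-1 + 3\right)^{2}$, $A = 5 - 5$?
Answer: $5984$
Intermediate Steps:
$A = 0$ ($A = 5 - 5 = 0$)
$O{\left(K \right)} = 4$ ($O{\left(K \right)} = 2^{2} = 4$)
$D{\left(z \right)} = - 3 z^{2}$
$- 22 \left(O{\left(A \right)} + D{\left(\sqrt{-5 + 5} \right)}\right)^{2} \left(-17\right) = - 22 \left(4 - 3 \left(\sqrt{-5 + 5}\right)^{2}\right)^{2} \left(-17\right) = - 22 \left(4 - 3 \left(\sqrt{0}\right)^{2}\right)^{2} \left(-17\right) = - 22 \left(4 - 3 \cdot 0^{2}\right)^{2} \left(-17\right) = - 22 \left(4 - 0\right)^{2} \left(-17\right) = - 22 \left(4 + 0\right)^{2} \left(-17\right) = - 22 \cdot 4^{2} \left(-17\right) = \left(-22\right) 16 \left(-17\right) = \left(-352\right) \left(-17\right) = 5984$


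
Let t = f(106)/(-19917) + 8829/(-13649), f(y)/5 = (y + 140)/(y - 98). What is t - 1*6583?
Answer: -2386330163021/362462844 ≈ -6583.7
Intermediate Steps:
f(y) = 5*(140 + y)/(-98 + y) (f(y) = 5*((y + 140)/(y - 98)) = 5*((140 + y)/(-98 + y)) = 5*(140 + y)/(-98 + y))
t = -237260969/362462844 (t = (5*(140 + 106)/(-98 + 106))/(-19917) + 8829/(-13649) = (5*246/8)*(-1/19917) + 8829*(-1/13649) = (5*(⅛)*246)*(-1/19917) - 8829/13649 = (615/4)*(-1/19917) - 8829/13649 = -205/26556 - 8829/13649 = -237260969/362462844 ≈ -0.65458)
t - 1*6583 = -237260969/362462844 - 1*6583 = -237260969/362462844 - 6583 = -2386330163021/362462844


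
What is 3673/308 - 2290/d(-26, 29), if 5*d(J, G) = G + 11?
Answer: -21123/77 ≈ -274.32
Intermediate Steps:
d(J, G) = 11/5 + G/5 (d(J, G) = (G + 11)/5 = (11 + G)/5 = 11/5 + G/5)
3673/308 - 2290/d(-26, 29) = 3673/308 - 2290/(11/5 + (⅕)*29) = 3673*(1/308) - 2290/(11/5 + 29/5) = 3673/308 - 2290/8 = 3673/308 - 2290*⅛ = 3673/308 - 1145/4 = -21123/77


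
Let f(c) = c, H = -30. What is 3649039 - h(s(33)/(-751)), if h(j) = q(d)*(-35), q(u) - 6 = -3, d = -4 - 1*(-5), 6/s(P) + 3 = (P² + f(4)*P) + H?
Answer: 3649144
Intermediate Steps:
s(P) = 6/(-33 + P² + 4*P) (s(P) = 6/(-3 + ((P² + 4*P) - 30)) = 6/(-3 + (-30 + P² + 4*P)) = 6/(-33 + P² + 4*P))
d = 1 (d = -4 + 5 = 1)
q(u) = 3 (q(u) = 6 - 3 = 3)
h(j) = -105 (h(j) = 3*(-35) = -105)
3649039 - h(s(33)/(-751)) = 3649039 - 1*(-105) = 3649039 + 105 = 3649144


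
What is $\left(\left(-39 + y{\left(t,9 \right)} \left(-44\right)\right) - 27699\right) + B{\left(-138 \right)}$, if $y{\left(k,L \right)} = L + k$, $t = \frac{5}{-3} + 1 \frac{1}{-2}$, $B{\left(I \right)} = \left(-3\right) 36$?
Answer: $- \frac{84440}{3} \approx -28147.0$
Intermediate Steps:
$B{\left(I \right)} = -108$
$t = - \frac{13}{6}$ ($t = 5 \left(- \frac{1}{3}\right) + 1 \left(- \frac{1}{2}\right) = - \frac{5}{3} - \frac{1}{2} = - \frac{13}{6} \approx -2.1667$)
$\left(\left(-39 + y{\left(t,9 \right)} \left(-44\right)\right) - 27699\right) + B{\left(-138 \right)} = \left(\left(-39 + \left(9 - \frac{13}{6}\right) \left(-44\right)\right) - 27699\right) - 108 = \left(\left(-39 + \frac{41}{6} \left(-44\right)\right) - 27699\right) - 108 = \left(\left(-39 - \frac{902}{3}\right) - 27699\right) - 108 = \left(- \frac{1019}{3} - 27699\right) - 108 = - \frac{84116}{3} - 108 = - \frac{84440}{3}$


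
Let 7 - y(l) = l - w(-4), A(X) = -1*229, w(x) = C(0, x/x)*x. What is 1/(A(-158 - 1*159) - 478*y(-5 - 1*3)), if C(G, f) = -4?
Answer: -1/15047 ≈ -6.6458e-5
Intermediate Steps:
w(x) = -4*x
A(X) = -229
y(l) = 23 - l (y(l) = 7 - (l - (-4)*(-4)) = 7 - (l - 1*16) = 7 - (l - 16) = 7 - (-16 + l) = 7 + (16 - l) = 23 - l)
1/(A(-158 - 1*159) - 478*y(-5 - 1*3)) = 1/(-229 - 478*(23 - (-5 - 1*3))) = 1/(-229 - 478*(23 - (-5 - 3))) = 1/(-229 - 478*(23 - 1*(-8))) = 1/(-229 - 478*(23 + 8)) = 1/(-229 - 478*31) = 1/(-229 - 14818) = 1/(-15047) = -1/15047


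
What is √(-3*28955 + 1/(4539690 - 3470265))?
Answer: 8*I*√140794897727/10185 ≈ 294.73*I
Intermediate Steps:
√(-3*28955 + 1/(4539690 - 3470265)) = √(-86865 + 1/1069425) = √(-92895602624/1069425) = 8*I*√140794897727/10185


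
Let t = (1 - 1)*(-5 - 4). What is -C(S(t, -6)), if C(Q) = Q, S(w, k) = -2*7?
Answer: 14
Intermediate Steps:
t = 0 (t = 0*(-9) = 0)
S(w, k) = -14
-C(S(t, -6)) = -1*(-14) = 14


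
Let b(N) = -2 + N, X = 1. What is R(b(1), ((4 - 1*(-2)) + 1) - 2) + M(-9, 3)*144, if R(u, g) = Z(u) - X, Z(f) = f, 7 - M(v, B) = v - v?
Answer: 1006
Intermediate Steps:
M(v, B) = 7 (M(v, B) = 7 - (v - v) = 7 - 1*0 = 7 + 0 = 7)
R(u, g) = -1 + u (R(u, g) = u - 1*1 = u - 1 = -1 + u)
R(b(1), ((4 - 1*(-2)) + 1) - 2) + M(-9, 3)*144 = (-1 + (-2 + 1)) + 7*144 = (-1 - 1) + 1008 = -2 + 1008 = 1006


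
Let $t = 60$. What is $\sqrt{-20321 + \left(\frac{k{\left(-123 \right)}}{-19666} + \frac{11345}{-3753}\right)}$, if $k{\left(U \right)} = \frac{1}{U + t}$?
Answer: $\frac{i \sqrt{602771132139668077866}}{172215162} \approx 142.56 i$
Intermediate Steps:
$k{\left(U \right)} = \frac{1}{60 + U}$ ($k{\left(U \right)} = \frac{1}{U + 60} = \frac{1}{60 + U}$)
$\sqrt{-20321 + \left(\frac{k{\left(-123 \right)}}{-19666} + \frac{11345}{-3753}\right)} = \sqrt{-20321 + \left(\frac{1}{\left(60 - 123\right) \left(-19666\right)} + \frac{11345}{-3753}\right)} = \sqrt{-20321 + \left(\frac{1}{-63} \left(- \frac{1}{19666}\right) + 11345 \left(- \frac{1}{3753}\right)\right)} = \sqrt{-20321 - \frac{1561774973}{516645486}} = \sqrt{- \frac{10500314695979}{516645486}} = \frac{i \sqrt{602771132139668077866}}{172215162}$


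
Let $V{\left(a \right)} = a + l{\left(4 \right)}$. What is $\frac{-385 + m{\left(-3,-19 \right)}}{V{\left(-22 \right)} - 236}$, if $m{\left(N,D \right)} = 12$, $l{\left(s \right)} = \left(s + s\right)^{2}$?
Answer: $\frac{373}{194} \approx 1.9227$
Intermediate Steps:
$l{\left(s \right)} = 4 s^{2}$ ($l{\left(s \right)} = \left(2 s\right)^{2} = 4 s^{2}$)
$V{\left(a \right)} = 64 + a$ ($V{\left(a \right)} = a + 4 \cdot 4^{2} = a + 4 \cdot 16 = a + 64 = 64 + a$)
$\frac{-385 + m{\left(-3,-19 \right)}}{V{\left(-22 \right)} - 236} = \frac{-385 + 12}{\left(64 - 22\right) - 236} = - \frac{373}{42 - 236} = - \frac{373}{-194} = \left(-373\right) \left(- \frac{1}{194}\right) = \frac{373}{194}$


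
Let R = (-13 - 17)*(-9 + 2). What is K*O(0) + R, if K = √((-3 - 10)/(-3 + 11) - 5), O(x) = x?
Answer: 210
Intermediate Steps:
R = 210 (R = -30*(-7) = 210)
K = I*√106/4 (K = √(-13/8 - 5) = √(-53/8) = I*√106/4 ≈ 2.5739*I)
K*O(0) + R = (I*√106/4)*0 + 210 = 0 + 210 = 210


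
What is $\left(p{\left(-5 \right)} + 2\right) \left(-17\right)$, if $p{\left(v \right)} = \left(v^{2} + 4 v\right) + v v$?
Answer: $-544$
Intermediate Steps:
$p{\left(v \right)} = 2 v^{2} + 4 v$ ($p{\left(v \right)} = \left(v^{2} + 4 v\right) + v^{2} = 2 v^{2} + 4 v$)
$\left(p{\left(-5 \right)} + 2\right) \left(-17\right) = \left(2 \left(-5\right) \left(2 - 5\right) + 2\right) \left(-17\right) = \left(2 \left(-5\right) \left(-3\right) + 2\right) \left(-17\right) = \left(30 + 2\right) \left(-17\right) = 32 \left(-17\right) = -544$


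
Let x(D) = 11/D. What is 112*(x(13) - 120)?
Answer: -173488/13 ≈ -13345.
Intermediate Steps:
112*(x(13) - 120) = 112*(11/13 - 120) = 112*(-1549/13) = -173488/13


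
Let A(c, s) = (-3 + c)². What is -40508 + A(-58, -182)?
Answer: -36787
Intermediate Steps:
-40508 + A(-58, -182) = -40508 + (-3 - 58)² = -40508 + (-61)² = -40508 + 3721 = -36787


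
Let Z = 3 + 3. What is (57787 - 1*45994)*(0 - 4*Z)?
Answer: -283032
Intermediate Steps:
Z = 6
(57787 - 1*45994)*(0 - 4*Z) = (57787 - 1*45994)*(0 - 4*6) = (57787 - 45994)*(0 - 24) = 11793*(-24) = -283032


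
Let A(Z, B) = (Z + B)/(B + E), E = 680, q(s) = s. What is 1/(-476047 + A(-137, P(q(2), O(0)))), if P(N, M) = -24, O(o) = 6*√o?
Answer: -656/312286993 ≈ -2.1006e-6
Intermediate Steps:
A(Z, B) = (B + Z)/(680 + B) (A(Z, B) = (Z + B)/(B + 680) = (B + Z)/(680 + B))
1/(-476047 + A(-137, P(q(2), O(0)))) = 1/(-476047 + (-24 - 137)/(680 - 24)) = 1/(-476047 - 161/656) = 1/(-312286993/656) = -656/312286993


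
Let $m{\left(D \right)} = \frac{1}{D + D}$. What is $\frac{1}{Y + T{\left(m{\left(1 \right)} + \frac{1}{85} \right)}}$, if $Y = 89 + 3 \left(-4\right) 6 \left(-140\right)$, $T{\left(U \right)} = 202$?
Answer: $\frac{1}{10371} \approx 9.6423 \cdot 10^{-5}$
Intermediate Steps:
$m{\left(D \right)} = \frac{1}{2 D}$
$Y = 10169$ ($Y = 89 + \left(-12\right) 6 \left(-140\right) = 89 - -10080 = 89 + 10080 = 10169$)
$\frac{1}{Y + T{\left(m{\left(1 \right)} + \frac{1}{85} \right)}} = \frac{1}{10169 + 202} = \frac{1}{10371}$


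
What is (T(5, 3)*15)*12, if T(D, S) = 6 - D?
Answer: 180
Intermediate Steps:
(T(5, 3)*15)*12 = ((6 - 1*5)*15)*12 = ((6 - 5)*15)*12 = (1*15)*12 = 15*12 = 180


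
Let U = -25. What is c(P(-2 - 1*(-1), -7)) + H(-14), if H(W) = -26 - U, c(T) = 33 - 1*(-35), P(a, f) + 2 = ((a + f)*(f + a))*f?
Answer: 67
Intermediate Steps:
P(a, f) = -2 + f*(a + f)² (P(a, f) = -2 + ((a + f)*(f + a))*f = -2 + ((a + f)*(a + f))*f = -2 + (a + f)²*f = -2 + f*(a + f)²)
c(T) = 68 (c(T) = 33 + 35 = 68)
H(W) = -1 (H(W) = -26 - 1*(-25) = -26 + 25 = -1)
c(P(-2 - 1*(-1), -7)) + H(-14) = 68 - 1 = 67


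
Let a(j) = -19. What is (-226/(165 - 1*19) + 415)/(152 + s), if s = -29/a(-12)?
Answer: 573458/212941 ≈ 2.6930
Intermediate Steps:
s = 29/19 (s = -29/(-19) = -29*(-1/19) = 29/19 ≈ 1.5263)
(-226/(165 - 1*19) + 415)/(152 + s) = (-226/(165 - 1*19) + 415)/(152 + 29/19) = (-226/(165 - 19) + 415)/(2917/19) = (-226/146 + 415)*(19/2917) = (-226*1/146 + 415)*(19/2917) = (-113/73 + 415)*(19/2917) = (30182/73)*(19/2917) = 573458/212941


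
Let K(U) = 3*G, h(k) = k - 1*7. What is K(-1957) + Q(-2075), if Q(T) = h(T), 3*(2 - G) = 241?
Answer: -2317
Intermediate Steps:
G = -235/3 (G = 2 - 1/3*241 = 2 - 241/3 = -235/3 ≈ -78.333)
h(k) = -7 + k (h(k) = k - 7 = -7 + k)
Q(T) = -7 + T
K(U) = -235 (K(U) = 3*(-235/3) = -235)
K(-1957) + Q(-2075) = -235 + (-7 - 2075) = -235 - 2082 = -2317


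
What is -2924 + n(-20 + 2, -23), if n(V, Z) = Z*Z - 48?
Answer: -2443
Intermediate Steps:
n(V, Z) = -48 + Z² (n(V, Z) = Z² - 48 = -48 + Z²)
-2924 + n(-20 + 2, -23) = -2924 + (-48 + (-23)²) = -2924 + (-48 + 529) = -2924 + 481 = -2443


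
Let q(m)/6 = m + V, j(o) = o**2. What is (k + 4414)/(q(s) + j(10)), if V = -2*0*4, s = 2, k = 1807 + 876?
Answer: 7097/112 ≈ 63.366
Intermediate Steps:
k = 2683
V = 0 (V = 0*4 = 0)
q(m) = 6*m (q(m) = 6*(m + 0) = 6*m)
(k + 4414)/(q(s) + j(10)) = (2683 + 4414)/(6*2 + 10**2) = 7097/(12 + 100) = 7097/112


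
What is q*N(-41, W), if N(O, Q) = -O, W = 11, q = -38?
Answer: -1558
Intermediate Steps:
q*N(-41, W) = -(-38)*(-41) = -38*41 = -1558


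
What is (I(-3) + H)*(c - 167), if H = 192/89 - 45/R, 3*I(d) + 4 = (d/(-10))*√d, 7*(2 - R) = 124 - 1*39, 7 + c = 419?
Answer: 24432625/18957 + 49*I*√3/2 ≈ 1288.8 + 42.435*I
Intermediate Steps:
c = 412 (c = -7 + 419 = 412)
R = -71/7 (R = 2 - (124 - 1*39)/7 = 2 - (124 - 39)/7 = 2 - ⅐*85 = 2 - 85/7 = -71/7 ≈ -10.143)
I(d) = -4/3 - d^(3/2)/30 (I(d) = -4/3 + ((d/(-10))*√d)/3 = -4/3 + ((d*(-⅒))*√d)/3 = -4/3 + ((-d/10)*√d)/3 = -4/3 + (-d^(3/2)/10)/3 = -4/3 - d^(3/2)/30)
H = 41667/6319 (H = 192/89 - 45/(-71/7) = 192*(1/89) - 45*(-7/71) = 192/89 + 315/71 = 41667/6319 ≈ 6.5939)
(I(-3) + H)*(c - 167) = ((-4/3 - (-1)*I*√3/10) + 41667/6319)*(412 - 167) = ((-4/3 - (-1)*I*√3/10) + 41667/6319)*245 = ((-4/3 + I*√3/10) + 41667/6319)*245 = (99725/18957 + I*√3/10)*245 = 24432625/18957 + 49*I*√3/2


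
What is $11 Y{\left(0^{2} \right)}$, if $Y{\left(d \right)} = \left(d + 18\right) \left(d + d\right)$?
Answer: $0$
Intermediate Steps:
$Y{\left(d \right)} = 2 d \left(18 + d\right)$ ($Y{\left(d \right)} = \left(18 + d\right) 2 d = 2 d \left(18 + d\right)$)
$11 Y{\left(0^{2} \right)} = 11 \cdot 2 \cdot 0^{2} \left(18 + 0^{2}\right) = 11 \cdot 2 \cdot 0 \left(18 + 0\right) = 11 \cdot 2 \cdot 0 \cdot 18 = 11 \cdot 0 = 0$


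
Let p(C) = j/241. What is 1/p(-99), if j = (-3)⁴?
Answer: 241/81 ≈ 2.9753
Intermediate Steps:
j = 81
p(C) = 81/241
1/p(-99) = 1/(81/241) = 241/81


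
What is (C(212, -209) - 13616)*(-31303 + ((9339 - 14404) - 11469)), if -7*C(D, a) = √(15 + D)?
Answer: 651348592 + 47837*√227/7 ≈ 6.5145e+8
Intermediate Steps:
C(D, a) = -√(15 + D)/7
(C(212, -209) - 13616)*(-31303 + ((9339 - 14404) - 11469)) = (-√(15 + 212)/7 - 13616)*(-31303 + ((9339 - 14404) - 11469)) = (-√227/7 - 13616)*(-31303 + (-5065 - 11469)) = (-13616 - √227/7)*(-31303 - 16534) = (-13616 - √227/7)*(-47837) = 651348592 + 47837*√227/7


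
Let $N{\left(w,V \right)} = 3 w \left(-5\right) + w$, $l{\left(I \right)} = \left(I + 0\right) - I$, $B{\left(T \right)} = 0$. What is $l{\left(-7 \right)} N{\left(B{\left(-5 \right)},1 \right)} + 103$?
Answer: $103$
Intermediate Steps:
$l{\left(I \right)} = 0$ ($l{\left(I \right)} = I - I = 0$)
$N{\left(w,V \right)} = - 14 w$ ($N{\left(w,V \right)} = - 15 w + w = - 14 w$)
$l{\left(-7 \right)} N{\left(B{\left(-5 \right)},1 \right)} + 103 = 0 \left(\left(-14\right) 0\right) + 103 = 0 \cdot 0 + 103 = 0 + 103 = 103$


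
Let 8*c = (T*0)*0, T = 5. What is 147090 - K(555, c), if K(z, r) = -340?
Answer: 147430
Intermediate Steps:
c = 0 (c = ((5*0)*0)/8 = (0*0)/8 = (⅛)*0 = 0)
147090 - K(555, c) = 147090 - 1*(-340) = 147090 + 340 = 147430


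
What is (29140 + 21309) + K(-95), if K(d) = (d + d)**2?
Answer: 86549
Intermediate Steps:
K(d) = 4*d**2 (K(d) = (2*d)**2 = 4*d**2)
(29140 + 21309) + K(-95) = (29140 + 21309) + 4*(-95)**2 = 50449 + 4*9025 = 50449 + 36100 = 86549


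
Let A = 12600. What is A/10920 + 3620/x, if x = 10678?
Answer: 103615/69407 ≈ 1.4929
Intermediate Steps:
A/10920 + 3620/x = 12600/10920 + 3620/10678 = 12600*(1/10920) + 3620*(1/10678) = 15/13 + 1810/5339 = 103615/69407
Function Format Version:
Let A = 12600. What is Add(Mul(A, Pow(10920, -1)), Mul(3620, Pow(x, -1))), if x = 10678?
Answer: Rational(103615, 69407) ≈ 1.4929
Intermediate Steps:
Add(Mul(A, Pow(10920, -1)), Mul(3620, Pow(x, -1))) = Add(Mul(12600, Pow(10920, -1)), Mul(3620, Pow(10678, -1))) = Add(Mul(12600, Rational(1, 10920)), Mul(3620, Rational(1, 10678))) = Add(Rational(15, 13), Rational(1810, 5339)) = Rational(103615, 69407)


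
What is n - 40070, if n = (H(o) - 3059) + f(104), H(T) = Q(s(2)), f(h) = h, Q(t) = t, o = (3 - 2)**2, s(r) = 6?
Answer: -43019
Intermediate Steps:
o = 1 (o = 1**2 = 1)
H(T) = 6
n = -2949 (n = (6 - 3059) + 104 = -3053 + 104 = -2949)
n - 40070 = -2949 - 40070 = -43019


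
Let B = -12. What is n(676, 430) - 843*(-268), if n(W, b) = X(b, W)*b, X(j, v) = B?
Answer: 220764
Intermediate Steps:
X(j, v) = -12
n(W, b) = -12*b
n(676, 430) - 843*(-268) = -12*430 - 843*(-268) = -5160 - 1*(-225924) = -5160 + 225924 = 220764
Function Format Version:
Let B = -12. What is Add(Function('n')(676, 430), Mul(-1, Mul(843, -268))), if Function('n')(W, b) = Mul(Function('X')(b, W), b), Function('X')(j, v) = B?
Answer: 220764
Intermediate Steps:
Function('X')(j, v) = -12
Function('n')(W, b) = Mul(-12, b)
Add(Function('n')(676, 430), Mul(-1, Mul(843, -268))) = Add(Mul(-12, 430), Mul(-1, Mul(843, -268))) = Add(-5160, Mul(-1, -225924)) = Add(-5160, 225924) = 220764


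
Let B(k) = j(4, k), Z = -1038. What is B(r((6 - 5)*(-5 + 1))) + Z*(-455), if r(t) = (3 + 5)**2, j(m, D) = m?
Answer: 472294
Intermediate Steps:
r(t) = 64 (r(t) = 8**2 = 64)
B(k) = 4
B(r((6 - 5)*(-5 + 1))) + Z*(-455) = 4 - 1038*(-455) = 4 + 472290 = 472294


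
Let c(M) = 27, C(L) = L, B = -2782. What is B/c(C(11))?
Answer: -2782/27 ≈ -103.04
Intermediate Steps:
B/c(C(11)) = -2782/27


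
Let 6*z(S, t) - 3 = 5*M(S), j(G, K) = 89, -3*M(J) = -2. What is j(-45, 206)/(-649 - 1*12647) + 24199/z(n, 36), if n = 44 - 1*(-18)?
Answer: 5791496581/252624 ≈ 22925.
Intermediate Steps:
n = 62 (n = 44 + 18 = 62)
M(J) = ⅔ (M(J) = -⅓*(-2) = ⅔)
z(S, t) = 19/18 (z(S, t) = ½ + (5*(⅔))/6 = ½ + (⅙)*(10/3) = ½ + 5/9 = 19/18)
j(-45, 206)/(-649 - 1*12647) + 24199/z(n, 36) = 89/(-649 - 1*12647) + 24199/(19/18) = 89/(-649 - 12647) + 24199*(18/19) = 89/(-13296) + 435582/19 = 89*(-1/13296) + 435582/19 = -89/13296 + 435582/19 = 5791496581/252624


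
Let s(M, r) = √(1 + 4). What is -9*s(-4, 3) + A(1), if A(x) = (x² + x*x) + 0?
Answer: 2 - 9*√5 ≈ -18.125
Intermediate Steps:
s(M, r) = √5
A(x) = 2*x² (A(x) = (x² + x²) + 0 = 2*x² + 0 = 2*x²)
-9*s(-4, 3) + A(1) = -9*√5 + 2*1² = -9*√5 + 2*1 = -9*√5 + 2 = 2 - 9*√5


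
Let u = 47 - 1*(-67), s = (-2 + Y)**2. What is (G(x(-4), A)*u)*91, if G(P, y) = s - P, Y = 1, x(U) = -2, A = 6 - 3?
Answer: 31122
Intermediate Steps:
A = 3
s = 1 (s = (-2 + 1)**2 = (-1)**2 = 1)
G(P, y) = 1 - P
u = 114 (u = 47 + 67 = 114)
(G(x(-4), A)*u)*91 = ((1 - 1*(-2))*114)*91 = ((1 + 2)*114)*91 = (3*114)*91 = 342*91 = 31122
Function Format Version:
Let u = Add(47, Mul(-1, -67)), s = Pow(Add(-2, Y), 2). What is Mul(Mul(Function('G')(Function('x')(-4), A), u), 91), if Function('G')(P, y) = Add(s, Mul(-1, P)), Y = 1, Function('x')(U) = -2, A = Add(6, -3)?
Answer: 31122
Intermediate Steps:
A = 3
s = 1 (s = Pow(Add(-2, 1), 2) = Pow(-1, 2) = 1)
Function('G')(P, y) = Add(1, Mul(-1, P))
u = 114 (u = Add(47, 67) = 114)
Mul(Mul(Function('G')(Function('x')(-4), A), u), 91) = Mul(Mul(Add(1, Mul(-1, -2)), 114), 91) = Mul(Mul(Add(1, 2), 114), 91) = Mul(Mul(3, 114), 91) = Mul(342, 91) = 31122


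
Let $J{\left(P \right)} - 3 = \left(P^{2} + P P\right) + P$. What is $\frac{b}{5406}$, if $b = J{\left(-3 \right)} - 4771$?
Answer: $- \frac{4753}{5406} \approx -0.87921$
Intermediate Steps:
$J{\left(P \right)} = 3 + P + 2 P^{2}$ ($J{\left(P \right)} = 3 + \left(\left(P^{2} + P P\right) + P\right) = 3 + \left(\left(P^{2} + P^{2}\right) + P\right) = 3 + \left(2 P^{2} + P\right) = 3 + \left(P + 2 P^{2}\right) = 3 + P + 2 P^{2}$)
$b = -4753$ ($b = \left(3 - 3 + 2 \left(-3\right)^{2}\right) - 4771 = \left(3 - 3 + 2 \cdot 9\right) - 4771 = \left(3 - 3 + 18\right) - 4771 = 18 - 4771 = -4753$)
$\frac{b}{5406} = - \frac{4753}{5406}$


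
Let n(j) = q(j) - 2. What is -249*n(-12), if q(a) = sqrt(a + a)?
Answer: 498 - 498*I*sqrt(6) ≈ 498.0 - 1219.8*I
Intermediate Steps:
q(a) = sqrt(2)*sqrt(a) (q(a) = sqrt(2*a) = sqrt(2)*sqrt(a))
n(j) = -2 + sqrt(2)*sqrt(j) (n(j) = sqrt(2)*sqrt(j) - 2 = -2 + sqrt(2)*sqrt(j))
-249*n(-12) = -249*(-2 + sqrt(2)*sqrt(-12)) = -249*(-2 + sqrt(2)*(2*I*sqrt(3))) = -249*(-2 + 2*I*sqrt(6)) = 498 - 498*I*sqrt(6)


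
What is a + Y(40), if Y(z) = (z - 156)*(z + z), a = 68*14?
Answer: -8328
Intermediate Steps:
a = 952
Y(z) = 2*z*(-156 + z) (Y(z) = (-156 + z)*(2*z) = 2*z*(-156 + z))
a + Y(40) = 952 + 2*40*(-156 + 40) = 952 + 2*40*(-116) = 952 - 9280 = -8328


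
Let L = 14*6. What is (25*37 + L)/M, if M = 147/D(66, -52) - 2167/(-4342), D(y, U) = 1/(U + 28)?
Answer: -4381078/15316409 ≈ -0.28604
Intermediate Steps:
L = 84
D(y, U) = 1/(28 + U)
M = -15316409/4342 (M = 147/(1/(28 - 52)) - 2167/(-4342) = 147/(1/(-24)) - 2167*(-1/4342) = 147/(-1/24) + 2167/4342 = 147*(-24) + 2167/4342 = -3528 + 2167/4342 = -15316409/4342 ≈ -3527.5)
(25*37 + L)/M = (25*37 + 84)/(-15316409/4342) = (925 + 84)*(-4342/15316409) = 1009*(-4342/15316409) = -4381078/15316409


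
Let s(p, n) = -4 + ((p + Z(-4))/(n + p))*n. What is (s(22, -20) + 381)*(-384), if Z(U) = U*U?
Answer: 1152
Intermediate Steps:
Z(U) = U²
s(p, n) = -4 + n*(16 + p)/(n + p) (s(p, n) = -4 + ((p + (-4)²)/(n + p))*n = -4 + ((p + 16)/(n + p))*n = -4 + ((16 + p)/(n + p))*n = -4 + n*(16 + p)/(n + p))
(s(22, -20) + 381)*(-384) = ((-4*22 + 12*(-20) - 20*22)/(-20 + 22) + 381)*(-384) = ((-88 - 240 - 440)/2 + 381)*(-384) = ((½)*(-768) + 381)*(-384) = (-384 + 381)*(-384) = -3*(-384) = 1152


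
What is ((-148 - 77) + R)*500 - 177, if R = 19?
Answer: -103177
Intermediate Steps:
((-148 - 77) + R)*500 - 177 = ((-148 - 77) + 19)*500 - 177 = (-225 + 19)*500 - 177 = -206*500 - 177 = -103000 - 177 = -103177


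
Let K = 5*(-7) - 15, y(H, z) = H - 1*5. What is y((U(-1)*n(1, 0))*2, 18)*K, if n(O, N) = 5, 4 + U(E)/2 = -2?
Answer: 6250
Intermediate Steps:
U(E) = -12 (U(E) = -8 + 2*(-2) = -8 - 4 = -12)
y(H, z) = -5 + H (y(H, z) = H - 5 = -5 + H)
K = -50 (K = -35 - 15 = -50)
y((U(-1)*n(1, 0))*2, 18)*K = (-5 - 12*5*2)*(-50) = (-5 - 60*2)*(-50) = (-5 - 120)*(-50) = -125*(-50) = 6250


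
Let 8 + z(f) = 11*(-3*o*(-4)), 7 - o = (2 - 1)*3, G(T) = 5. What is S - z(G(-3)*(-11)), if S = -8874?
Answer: -9394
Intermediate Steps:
o = 4 (o = 7 - (2 - 1)*3 = 7 - 3 = 4)
z(f) = 520 (z(f) = -8 + 11*(-3*4*(-4)) = -8 + 11*(-12*(-4)) = -8 + 11*48 = -8 + 528 = 520)
S - z(G(-3)*(-11)) = -8874 - 1*520 = -8874 - 520 = -9394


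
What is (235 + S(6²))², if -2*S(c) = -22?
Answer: 60516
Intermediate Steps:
S(c) = 11 (S(c) = -½*(-22) = 11)
(235 + S(6²))² = (235 + 11)² = 246² = 60516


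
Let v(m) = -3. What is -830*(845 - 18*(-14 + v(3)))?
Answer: -955330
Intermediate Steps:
-830*(845 - 18*(-14 + v(3))) = -830*(845 - 18*(-14 - 3)) = -830*(845 - 18*(-17)) = -830*(845 + 306) = -830*1151 = -955330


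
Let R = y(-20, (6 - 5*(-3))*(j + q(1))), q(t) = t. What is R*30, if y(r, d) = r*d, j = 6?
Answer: -88200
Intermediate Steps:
y(r, d) = d*r
R = -2940 (R = ((6 - 5*(-3))*(6 + 1))*(-20) = ((6 + 15)*7)*(-20) = (21*7)*(-20) = 147*(-20) = -2940)
R*30 = -2940*30 = -88200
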